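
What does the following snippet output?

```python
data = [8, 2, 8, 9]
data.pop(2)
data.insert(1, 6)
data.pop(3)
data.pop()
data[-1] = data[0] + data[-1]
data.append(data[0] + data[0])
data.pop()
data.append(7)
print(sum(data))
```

pop(2) removes 8 → [8, 2, 9]
insert 6 at 1 → [8, 6, 2, 9]
pop(3) removes 9 → [8, 6, 2]
pop() removes 2 → [8, 6]
data[-1] = data[0]+data[-1] = 8+6 = 14 → [8, 14]
append data[0]+data[0] = 8+8 = 16 → [8, 14, 16]
pop() removes 16 → [8, 14]
append 7 → [8, 14, 7]
sum = 29

29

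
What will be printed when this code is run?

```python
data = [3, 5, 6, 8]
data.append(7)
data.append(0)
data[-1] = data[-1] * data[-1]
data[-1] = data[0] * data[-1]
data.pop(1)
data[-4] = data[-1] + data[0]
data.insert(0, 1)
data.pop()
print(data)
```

[1, 3, 3, 8, 7]

append 7 → [3, 5, 6, 8, 7]
append 0 → [3, 5, 6, 8, 7, 0]
data[-1] = data[-1]*data[-1] = 0*0 = 0 → [3, 5, 6, 8, 7, 0]
data[-1] = data[0]*data[-1] = 3*0 = 0 → [3, 5, 6, 8, 7, 0]
pop(1) removes 5 → [3, 6, 8, 7, 0]
data[-4] = data[-1]+data[0] = 0+3 = 3 → [3, 3, 8, 7, 0]
insert 1 at 0 → [1, 3, 3, 8, 7, 0]
pop() removes 0 → [1, 3, 3, 8, 7]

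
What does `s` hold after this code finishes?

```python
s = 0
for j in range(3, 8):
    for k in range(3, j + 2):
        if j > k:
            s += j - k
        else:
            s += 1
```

j=3,k=3: not 3>3, s = 0+1 = 1
j=3,k=4: not 3>4, s = 1+1 = 2
j=4,k=3: 4>3, s = 2+1 = 3
j=4,k=4: not 4>4, s = 3+1 = 4
j=4,k=5: not 4>5, s = 4+1 = 5
j=5,k=3: 5>3, s = 5+2 = 7
j=5,k=4: 5>4, s = 7+1 = 8
j=5,k=5: not 5>5, s = 8+1 = 9
j=5,k=6: not 5>6, s = 9+1 = 10
j=6,k=3: 6>3, s = 10+3 = 13
j=6,k=4: 6>4, s = 13+2 = 15
j=6,k=5: 6>5, s = 15+1 = 16
j=6,k=6: not 6>6, s = 16+1 = 17
j=6,k=7: not 6>7, s = 17+1 = 18
j=7,k=3: 7>3, s = 18+4 = 22
j=7,k=4: 7>4, s = 22+3 = 25
j=7,k=5: 7>5, s = 25+2 = 27
j=7,k=6: 7>6, s = 27+1 = 28
j=7,k=7: not 7>7, s = 28+1 = 29
j=7,k=8: not 7>8, s = 29+1 = 30

30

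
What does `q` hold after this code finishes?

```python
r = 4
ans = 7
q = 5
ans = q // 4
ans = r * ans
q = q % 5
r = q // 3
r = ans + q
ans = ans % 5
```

0

ans = 5//4 = 1
ans = 4*1 = 4
q = 5%5 = 0
r = 0//3 = 0
r = 4+0 = 4
ans = 4%5 = 4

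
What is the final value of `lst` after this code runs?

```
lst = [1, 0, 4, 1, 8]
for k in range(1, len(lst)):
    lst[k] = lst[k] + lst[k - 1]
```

k=1: lst[1] = 0+1 = 1 → [1, 1, 4, 1, 8]
k=2: lst[2] = 4+1 = 5 → [1, 1, 5, 1, 8]
k=3: lst[3] = 1+5 = 6 → [1, 1, 5, 6, 8]
k=4: lst[4] = 8+6 = 14 → [1, 1, 5, 6, 14]

[1, 1, 5, 6, 14]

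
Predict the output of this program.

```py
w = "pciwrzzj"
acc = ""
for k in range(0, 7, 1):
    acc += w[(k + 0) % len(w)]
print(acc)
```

pciwrzz

k=0: add w[0]='p' → 'p'
k=1: add w[1]='c' → 'pc'
k=2: add w[2]='i' → 'pci'
k=3: add w[3]='w' → 'pciw'
k=4: add w[4]='r' → 'pciwr'
k=5: add w[5]='z' → 'pciwrz'
k=6: add w[6]='z' → 'pciwrzz'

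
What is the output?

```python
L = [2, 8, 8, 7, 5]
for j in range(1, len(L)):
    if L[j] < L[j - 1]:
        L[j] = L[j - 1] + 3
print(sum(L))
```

j=1: 8>=2, unchanged → [2, 8, 8, 7, 5]
j=2: 8>=8, unchanged → [2, 8, 8, 7, 5]
j=3: 7<8, L[3] = 8+3 = 11 → [2, 8, 8, 11, 5]
j=4: 5<11, L[4] = 11+3 = 14 → [2, 8, 8, 11, 14]
sum = 43

43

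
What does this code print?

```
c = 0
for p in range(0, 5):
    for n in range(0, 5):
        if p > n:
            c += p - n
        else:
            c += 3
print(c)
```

65

p=0,n=0: not 0>0, c = 0+3 = 3
p=0,n=1: not 0>1, c = 3+3 = 6
p=0,n=2: not 0>2, c = 6+3 = 9
p=0,n=3: not 0>3, c = 9+3 = 12
p=0,n=4: not 0>4, c = 12+3 = 15
p=1,n=0: 1>0, c = 15+1 = 16
p=1,n=1: not 1>1, c = 16+3 = 19
p=1,n=2: not 1>2, c = 19+3 = 22
p=1,n=3: not 1>3, c = 22+3 = 25
p=1,n=4: not 1>4, c = 25+3 = 28
p=2,n=0: 2>0, c = 28+2 = 30
p=2,n=1: 2>1, c = 30+1 = 31
p=2,n=2: not 2>2, c = 31+3 = 34
p=2,n=3: not 2>3, c = 34+3 = 37
p=2,n=4: not 2>4, c = 37+3 = 40
p=3,n=0: 3>0, c = 40+3 = 43
p=3,n=1: 3>1, c = 43+2 = 45
p=3,n=2: 3>2, c = 45+1 = 46
p=3,n=3: not 3>3, c = 46+3 = 49
p=3,n=4: not 3>4, c = 49+3 = 52
p=4,n=0: 4>0, c = 52+4 = 56
p=4,n=1: 4>1, c = 56+3 = 59
p=4,n=2: 4>2, c = 59+2 = 61
p=4,n=3: 4>3, c = 61+1 = 62
p=4,n=4: not 4>4, c = 62+3 = 65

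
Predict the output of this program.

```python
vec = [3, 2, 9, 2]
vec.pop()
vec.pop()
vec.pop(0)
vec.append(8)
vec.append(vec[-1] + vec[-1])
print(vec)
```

pop() removes 2 → [3, 2, 9]
pop() removes 9 → [3, 2]
pop(0) removes 3 → [2]
append 8 → [2, 8]
append vec[-1]+vec[-1] = 8+8 = 16 → [2, 8, 16]

[2, 8, 16]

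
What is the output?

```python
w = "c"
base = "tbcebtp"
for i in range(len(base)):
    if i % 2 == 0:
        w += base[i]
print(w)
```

i=0: add 't' → 'ct'
i=1: skip
i=2: add 'c' → 'ctc'
i=3: skip
i=4: add 'b' → 'ctcb'
i=5: skip
i=6: add 'p' → 'ctcbp'

ctcbp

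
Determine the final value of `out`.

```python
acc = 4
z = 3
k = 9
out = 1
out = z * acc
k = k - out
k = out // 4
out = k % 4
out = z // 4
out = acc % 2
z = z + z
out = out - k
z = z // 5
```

out = 3*4 = 12
k = 9-12 = -3
k = 12//4 = 3
out = 3%4 = 3
out = 3//4 = 0
out = 4%2 = 0
z = 3+3 = 6
out = 0-3 = -3
z = 6//5 = 1

-3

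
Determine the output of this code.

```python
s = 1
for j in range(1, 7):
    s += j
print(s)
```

22

j=1: s = 1+1 = 2
j=2: s = 2+2 = 4
j=3: s = 4+3 = 7
j=4: s = 7+4 = 11
j=5: s = 11+5 = 16
j=6: s = 16+6 = 22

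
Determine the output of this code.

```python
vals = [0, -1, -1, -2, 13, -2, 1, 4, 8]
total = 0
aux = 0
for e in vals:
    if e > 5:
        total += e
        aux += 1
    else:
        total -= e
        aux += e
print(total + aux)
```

23

e=0: not >5, total = 0-0 = 0; aux=0
e=-1: not >5, total = 0-(-1) = 1; aux=-1
e=-1: not >5, total = 1-(-1) = 2; aux=-2
e=-2: not >5, total = 2-(-2) = 4; aux=-4
e=13: >5, total = 4+13 = 17; aux=-3
e=-2: not >5, total = 17-(-2) = 19; aux=-5
e=1: not >5, total = 19-1 = 18; aux=-4
e=4: not >5, total = 18-4 = 14; aux=0
e=8: >5, total = 14+8 = 22; aux=1
total+aux = 22+1 = 23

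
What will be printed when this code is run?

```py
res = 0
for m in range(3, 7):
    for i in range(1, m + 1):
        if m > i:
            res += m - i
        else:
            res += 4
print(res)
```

m=3,i=1: 3>1, res = 0+2 = 2
m=3,i=2: 3>2, res = 2+1 = 3
m=3,i=3: not 3>3, res = 3+4 = 7
m=4,i=1: 4>1, res = 7+3 = 10
m=4,i=2: 4>2, res = 10+2 = 12
m=4,i=3: 4>3, res = 12+1 = 13
m=4,i=4: not 4>4, res = 13+4 = 17
m=5,i=1: 5>1, res = 17+4 = 21
m=5,i=2: 5>2, res = 21+3 = 24
m=5,i=3: 5>3, res = 24+2 = 26
m=5,i=4: 5>4, res = 26+1 = 27
m=5,i=5: not 5>5, res = 27+4 = 31
m=6,i=1: 6>1, res = 31+5 = 36
m=6,i=2: 6>2, res = 36+4 = 40
m=6,i=3: 6>3, res = 40+3 = 43
m=6,i=4: 6>4, res = 43+2 = 45
m=6,i=5: 6>5, res = 45+1 = 46
m=6,i=6: not 6>6, res = 46+4 = 50

50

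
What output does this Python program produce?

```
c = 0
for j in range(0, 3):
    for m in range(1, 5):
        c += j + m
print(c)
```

j=0,m=1: c = 0+1 = 1
j=0,m=2: c = 1+2 = 3
j=0,m=3: c = 3+3 = 6
j=0,m=4: c = 6+4 = 10
j=1,m=1: c = 10+2 = 12
j=1,m=2: c = 12+3 = 15
j=1,m=3: c = 15+4 = 19
j=1,m=4: c = 19+5 = 24
j=2,m=1: c = 24+3 = 27
j=2,m=2: c = 27+4 = 31
j=2,m=3: c = 31+5 = 36
j=2,m=4: c = 36+6 = 42

42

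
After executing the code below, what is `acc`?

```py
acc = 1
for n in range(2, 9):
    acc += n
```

n=2: acc = 1+2 = 3
n=3: acc = 3+3 = 6
n=4: acc = 6+4 = 10
n=5: acc = 10+5 = 15
n=6: acc = 15+6 = 21
n=7: acc = 21+7 = 28
n=8: acc = 28+8 = 36

36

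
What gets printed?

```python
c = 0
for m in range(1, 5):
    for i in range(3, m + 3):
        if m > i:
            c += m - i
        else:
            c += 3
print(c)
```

m=1,i=3: not 1>3, c = 0+3 = 3
m=2,i=3: not 2>3, c = 3+3 = 6
m=2,i=4: not 2>4, c = 6+3 = 9
m=3,i=3: not 3>3, c = 9+3 = 12
m=3,i=4: not 3>4, c = 12+3 = 15
m=3,i=5: not 3>5, c = 15+3 = 18
m=4,i=3: 4>3, c = 18+1 = 19
m=4,i=4: not 4>4, c = 19+3 = 22
m=4,i=5: not 4>5, c = 22+3 = 25
m=4,i=6: not 4>6, c = 25+3 = 28

28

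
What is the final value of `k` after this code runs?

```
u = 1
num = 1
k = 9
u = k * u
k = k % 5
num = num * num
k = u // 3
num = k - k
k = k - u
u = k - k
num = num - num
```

-6

u = 9*1 = 9
k = 9%5 = 4
num = 1*1 = 1
k = 9//3 = 3
num = 3-3 = 0
k = 3-9 = -6
u = (-6)-(-6) = 0
num = 0-0 = 0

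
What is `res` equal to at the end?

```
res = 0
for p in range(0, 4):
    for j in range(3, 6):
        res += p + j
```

66

p=0,j=3: res = 0+3 = 3
p=0,j=4: res = 3+4 = 7
p=0,j=5: res = 7+5 = 12
p=1,j=3: res = 12+4 = 16
p=1,j=4: res = 16+5 = 21
p=1,j=5: res = 21+6 = 27
p=2,j=3: res = 27+5 = 32
p=2,j=4: res = 32+6 = 38
p=2,j=5: res = 38+7 = 45
p=3,j=3: res = 45+6 = 51
p=3,j=4: res = 51+7 = 58
p=3,j=5: res = 58+8 = 66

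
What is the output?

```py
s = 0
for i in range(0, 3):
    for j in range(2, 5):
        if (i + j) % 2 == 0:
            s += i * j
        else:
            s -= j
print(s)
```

3

i=0,j=2: even sum, s = 0+0 = 0
i=0,j=3: odd sum, s = 0-3 = -3
i=0,j=4: even sum, s = (-3)+0 = -3
i=1,j=2: odd sum, s = (-3)-2 = -5
i=1,j=3: even sum, s = (-5)+3 = -2
i=1,j=4: odd sum, s = (-2)-4 = -6
i=2,j=2: even sum, s = (-6)+4 = -2
i=2,j=3: odd sum, s = (-2)-3 = -5
i=2,j=4: even sum, s = (-5)+8 = 3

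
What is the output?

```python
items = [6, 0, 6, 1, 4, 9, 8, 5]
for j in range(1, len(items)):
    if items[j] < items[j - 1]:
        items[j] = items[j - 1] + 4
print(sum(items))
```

160

j=1: 0<6, items[1] = 6+4 = 10 → [6, 10, 6, 1, 4, 9, 8, 5]
j=2: 6<10, items[2] = 10+4 = 14 → [6, 10, 14, 1, 4, 9, 8, 5]
j=3: 1<14, items[3] = 14+4 = 18 → [6, 10, 14, 18, 4, 9, 8, 5]
j=4: 4<18, items[4] = 18+4 = 22 → [6, 10, 14, 18, 22, 9, 8, 5]
j=5: 9<22, items[5] = 22+4 = 26 → [6, 10, 14, 18, 22, 26, 8, 5]
j=6: 8<26, items[6] = 26+4 = 30 → [6, 10, 14, 18, 22, 26, 30, 5]
j=7: 5<30, items[7] = 30+4 = 34 → [6, 10, 14, 18, 22, 26, 30, 34]
sum = 160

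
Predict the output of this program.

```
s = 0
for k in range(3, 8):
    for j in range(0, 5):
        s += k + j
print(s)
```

175

k=3,j=0: s = 0+3 = 3
k=3,j=1: s = 3+4 = 7
k=3,j=2: s = 7+5 = 12
k=3,j=3: s = 12+6 = 18
k=3,j=4: s = 18+7 = 25
k=4,j=0: s = 25+4 = 29
k=4,j=1: s = 29+5 = 34
k=4,j=2: s = 34+6 = 40
k=4,j=3: s = 40+7 = 47
k=4,j=4: s = 47+8 = 55
k=5,j=0: s = 55+5 = 60
k=5,j=1: s = 60+6 = 66
k=5,j=2: s = 66+7 = 73
k=5,j=3: s = 73+8 = 81
k=5,j=4: s = 81+9 = 90
k=6,j=0: s = 90+6 = 96
k=6,j=1: s = 96+7 = 103
k=6,j=2: s = 103+8 = 111
k=6,j=3: s = 111+9 = 120
k=6,j=4: s = 120+10 = 130
k=7,j=0: s = 130+7 = 137
k=7,j=1: s = 137+8 = 145
k=7,j=2: s = 145+9 = 154
k=7,j=3: s = 154+10 = 164
k=7,j=4: s = 164+11 = 175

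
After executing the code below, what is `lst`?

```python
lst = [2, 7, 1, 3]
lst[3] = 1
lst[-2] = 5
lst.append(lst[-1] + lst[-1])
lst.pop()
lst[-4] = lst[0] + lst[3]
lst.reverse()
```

[1, 5, 7, 3]

lst[3] = 1 → [2, 7, 1, 1]
lst[-2] = 5 → [2, 7, 5, 1]
append lst[-1]+lst[-1] = 1+1 = 2 → [2, 7, 5, 1, 2]
pop() removes 2 → [2, 7, 5, 1]
lst[-4] = lst[0]+lst[3] = 2+1 = 3 → [3, 7, 5, 1]
reverse → [1, 5, 7, 3]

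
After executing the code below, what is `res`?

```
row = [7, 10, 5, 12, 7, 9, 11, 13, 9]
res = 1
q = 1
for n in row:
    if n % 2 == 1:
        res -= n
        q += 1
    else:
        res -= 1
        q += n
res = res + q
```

n=7: odd, res = 1-7 = -6; q=2
n=10: not odd, res = (-6)-1 = -7; q=12
n=5: odd, res = (-7)-5 = -12; q=13
n=12: not odd, res = (-12)-1 = -13; q=25
n=7: odd, res = (-13)-7 = -20; q=26
n=9: odd, res = (-20)-9 = -29; q=27
n=11: odd, res = (-29)-11 = -40; q=28
n=13: odd, res = (-40)-13 = -53; q=29
n=9: odd, res = (-53)-9 = -62; q=30
res+q = (-62)+30 = -32

-32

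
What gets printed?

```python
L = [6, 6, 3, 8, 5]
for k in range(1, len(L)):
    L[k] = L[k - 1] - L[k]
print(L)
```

k=1: L[1] = 6-6 = 0 → [6, 0, 3, 8, 5]
k=2: L[2] = 0-3 = -3 → [6, 0, -3, 8, 5]
k=3: L[3] = (-3)-8 = -11 → [6, 0, -3, -11, 5]
k=4: L[4] = (-11)-5 = -16 → [6, 0, -3, -11, -16]

[6, 0, -3, -11, -16]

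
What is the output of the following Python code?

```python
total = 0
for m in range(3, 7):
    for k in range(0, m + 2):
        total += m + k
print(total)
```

196

m=3,k=0: total = 0+3 = 3
m=3,k=1: total = 3+4 = 7
m=3,k=2: total = 7+5 = 12
m=3,k=3: total = 12+6 = 18
m=3,k=4: total = 18+7 = 25
m=4,k=0: total = 25+4 = 29
m=4,k=1: total = 29+5 = 34
m=4,k=2: total = 34+6 = 40
m=4,k=3: total = 40+7 = 47
m=4,k=4: total = 47+8 = 55
m=4,k=5: total = 55+9 = 64
m=5,k=0: total = 64+5 = 69
m=5,k=1: total = 69+6 = 75
m=5,k=2: total = 75+7 = 82
m=5,k=3: total = 82+8 = 90
m=5,k=4: total = 90+9 = 99
m=5,k=5: total = 99+10 = 109
m=5,k=6: total = 109+11 = 120
m=6,k=0: total = 120+6 = 126
m=6,k=1: total = 126+7 = 133
m=6,k=2: total = 133+8 = 141
m=6,k=3: total = 141+9 = 150
m=6,k=4: total = 150+10 = 160
m=6,k=5: total = 160+11 = 171
m=6,k=6: total = 171+12 = 183
m=6,k=7: total = 183+13 = 196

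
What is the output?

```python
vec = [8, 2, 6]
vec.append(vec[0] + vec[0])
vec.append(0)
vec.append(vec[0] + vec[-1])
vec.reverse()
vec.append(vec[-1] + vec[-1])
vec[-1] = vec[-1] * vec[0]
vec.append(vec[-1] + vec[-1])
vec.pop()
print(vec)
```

append vec[0]+vec[0] = 8+8 = 16 → [8, 2, 6, 16]
append 0 → [8, 2, 6, 16, 0]
append vec[0]+vec[-1] = 8+0 = 8 → [8, 2, 6, 16, 0, 8]
reverse → [8, 0, 16, 6, 2, 8]
append vec[-1]+vec[-1] = 8+8 = 16 → [8, 0, 16, 6, 2, 8, 16]
vec[-1] = vec[-1]*vec[0] = 16*8 = 128 → [8, 0, 16, 6, 2, 8, 128]
append vec[-1]+vec[-1] = 128+128 = 256 → [8, 0, 16, 6, 2, 8, 128, 256]
pop() removes 256 → [8, 0, 16, 6, 2, 8, 128]

[8, 0, 16, 6, 2, 8, 128]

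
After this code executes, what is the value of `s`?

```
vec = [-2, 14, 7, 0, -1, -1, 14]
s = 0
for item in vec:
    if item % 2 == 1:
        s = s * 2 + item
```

item=-2: not odd
item=14: not odd
item=7: odd, s = 0*2+7 = 7
item=0: not odd
item=-1: odd, s = 7*2+(-1) = 13
item=-1: odd, s = 13*2+(-1) = 25
item=14: not odd

25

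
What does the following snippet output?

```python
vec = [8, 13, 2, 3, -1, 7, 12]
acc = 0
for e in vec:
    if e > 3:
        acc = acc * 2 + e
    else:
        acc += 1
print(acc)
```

154

e=8: >3, acc = 0*2+8 = 8
e=13: >3, acc = 8*2+13 = 29
e=2: not >3, acc = 29+1 = 30
e=3: not >3, acc = 30+1 = 31
e=-1: not >3, acc = 31+1 = 32
e=7: >3, acc = 32*2+7 = 71
e=12: >3, acc = 71*2+12 = 154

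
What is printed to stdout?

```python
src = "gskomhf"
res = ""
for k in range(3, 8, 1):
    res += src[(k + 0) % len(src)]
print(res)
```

k=3: add src[3]='o' → 'o'
k=4: add src[4]='m' → 'om'
k=5: add src[5]='h' → 'omh'
k=6: add src[6]='f' → 'omhf'
k=7: add src[0]='g' → 'omhfg'

omhfg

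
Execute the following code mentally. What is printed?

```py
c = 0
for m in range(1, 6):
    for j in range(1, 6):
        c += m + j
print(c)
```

150

m=1,j=1: c = 0+2 = 2
m=1,j=2: c = 2+3 = 5
m=1,j=3: c = 5+4 = 9
m=1,j=4: c = 9+5 = 14
m=1,j=5: c = 14+6 = 20
m=2,j=1: c = 20+3 = 23
m=2,j=2: c = 23+4 = 27
m=2,j=3: c = 27+5 = 32
m=2,j=4: c = 32+6 = 38
m=2,j=5: c = 38+7 = 45
m=3,j=1: c = 45+4 = 49
m=3,j=2: c = 49+5 = 54
m=3,j=3: c = 54+6 = 60
m=3,j=4: c = 60+7 = 67
m=3,j=5: c = 67+8 = 75
m=4,j=1: c = 75+5 = 80
m=4,j=2: c = 80+6 = 86
m=4,j=3: c = 86+7 = 93
m=4,j=4: c = 93+8 = 101
m=4,j=5: c = 101+9 = 110
m=5,j=1: c = 110+6 = 116
m=5,j=2: c = 116+7 = 123
m=5,j=3: c = 123+8 = 131
m=5,j=4: c = 131+9 = 140
m=5,j=5: c = 140+10 = 150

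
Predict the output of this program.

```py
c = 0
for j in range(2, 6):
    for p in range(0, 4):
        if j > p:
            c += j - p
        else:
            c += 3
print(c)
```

42

j=2,p=0: 2>0, c = 0+2 = 2
j=2,p=1: 2>1, c = 2+1 = 3
j=2,p=2: not 2>2, c = 3+3 = 6
j=2,p=3: not 2>3, c = 6+3 = 9
j=3,p=0: 3>0, c = 9+3 = 12
j=3,p=1: 3>1, c = 12+2 = 14
j=3,p=2: 3>2, c = 14+1 = 15
j=3,p=3: not 3>3, c = 15+3 = 18
j=4,p=0: 4>0, c = 18+4 = 22
j=4,p=1: 4>1, c = 22+3 = 25
j=4,p=2: 4>2, c = 25+2 = 27
j=4,p=3: 4>3, c = 27+1 = 28
j=5,p=0: 5>0, c = 28+5 = 33
j=5,p=1: 5>1, c = 33+4 = 37
j=5,p=2: 5>2, c = 37+3 = 40
j=5,p=3: 5>3, c = 40+2 = 42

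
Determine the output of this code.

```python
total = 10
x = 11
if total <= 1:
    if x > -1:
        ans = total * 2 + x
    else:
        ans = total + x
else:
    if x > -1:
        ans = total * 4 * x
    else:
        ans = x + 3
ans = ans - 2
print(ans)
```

438

total=10, x=11
total <= 1 is False; x > -1 is True
→ ans = total * 4 * x = 440
ans = 440-2 = 438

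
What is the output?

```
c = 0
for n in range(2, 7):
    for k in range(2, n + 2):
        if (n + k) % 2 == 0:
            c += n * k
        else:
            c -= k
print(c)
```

n=2,k=2: even sum, c = 0+4 = 4
n=2,k=3: odd sum, c = 4-3 = 1
n=3,k=2: odd sum, c = 1-2 = -1
n=3,k=3: even sum, c = (-1)+9 = 8
n=3,k=4: odd sum, c = 8-4 = 4
n=4,k=2: even sum, c = 4+8 = 12
n=4,k=3: odd sum, c = 12-3 = 9
n=4,k=4: even sum, c = 9+16 = 25
n=4,k=5: odd sum, c = 25-5 = 20
n=5,k=2: odd sum, c = 20-2 = 18
n=5,k=3: even sum, c = 18+15 = 33
n=5,k=4: odd sum, c = 33-4 = 29
n=5,k=5: even sum, c = 29+25 = 54
n=5,k=6: odd sum, c = 54-6 = 48
n=6,k=2: even sum, c = 48+12 = 60
n=6,k=3: odd sum, c = 60-3 = 57
n=6,k=4: even sum, c = 57+24 = 81
n=6,k=5: odd sum, c = 81-5 = 76
n=6,k=6: even sum, c = 76+36 = 112
n=6,k=7: odd sum, c = 112-7 = 105

105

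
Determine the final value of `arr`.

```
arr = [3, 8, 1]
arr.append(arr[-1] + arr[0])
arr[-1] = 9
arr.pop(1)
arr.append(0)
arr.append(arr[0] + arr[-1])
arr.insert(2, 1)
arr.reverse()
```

append arr[-1]+arr[0] = 1+3 = 4 → [3, 8, 1, 4]
arr[-1] = 9 → [3, 8, 1, 9]
pop(1) removes 8 → [3, 1, 9]
append 0 → [3, 1, 9, 0]
append arr[0]+arr[-1] = 3+0 = 3 → [3, 1, 9, 0, 3]
insert 1 at 2 → [3, 1, 1, 9, 0, 3]
reverse → [3, 0, 9, 1, 1, 3]

[3, 0, 9, 1, 1, 3]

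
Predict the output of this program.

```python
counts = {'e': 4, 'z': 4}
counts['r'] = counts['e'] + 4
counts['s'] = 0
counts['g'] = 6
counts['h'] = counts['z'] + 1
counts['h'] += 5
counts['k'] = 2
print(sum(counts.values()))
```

counts['r'] = counts['e']+4 = 8 → {'e': 4, 'z': 4, 'r': 8}
counts['s'] = 0 → {'e': 4, 'z': 4, 'r': 8, 's': 0}
counts['g'] = 6 → {'e': 4, 'z': 4, 'r': 8, 's': 0, 'g': 6}
counts['h'] = counts['z']+1 = 5 → {'e': 4, 'z': 4, 'r': 8, 's': 0, 'g': 6, 'h': 5}
counts['h'] = 5+5 = 10 → {'e': 4, 'z': 4, 'r': 8, 's': 0, 'g': 6, 'h': 10}
counts['k'] = 2 → {'e': 4, 'z': 4, 'r': 8, 's': 0, 'g': 6, 'h': 10, 'k': 2}
sum of values = 34

34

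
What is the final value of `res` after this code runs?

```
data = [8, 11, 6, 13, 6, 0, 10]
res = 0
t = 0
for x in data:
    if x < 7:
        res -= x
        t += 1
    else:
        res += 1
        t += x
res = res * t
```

-360

x=8: not <7, res = 0+1 = 1; t=8
x=11: not <7, res = 1+1 = 2; t=19
x=6: <7, res = 2-6 = -4; t=20
x=13: not <7, res = (-4)+1 = -3; t=33
x=6: <7, res = (-3)-6 = -9; t=34
x=0: <7, res = (-9)-0 = -9; t=35
x=10: not <7, res = (-9)+1 = -8; t=45
res*t = (-8)*45 = -360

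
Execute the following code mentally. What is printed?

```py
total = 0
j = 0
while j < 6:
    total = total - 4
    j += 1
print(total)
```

j=0: total = 0-4 = -4
j=1: total = (-4)-4 = -8
j=2: total = (-8)-4 = -12
j=3: total = (-12)-4 = -16
j=4: total = (-16)-4 = -20
j=5: total = (-20)-4 = -24

-24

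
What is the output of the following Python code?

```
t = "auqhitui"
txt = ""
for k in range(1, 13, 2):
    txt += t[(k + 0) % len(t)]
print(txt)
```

uhtiuh

k=1: add t[1]='u' → 'u'
k=3: add t[3]='h' → 'uh'
k=5: add t[5]='t' → 'uht'
k=7: add t[7]='i' → 'uhti'
k=9: add t[1]='u' → 'uhtiu'
k=11: add t[3]='h' → 'uhtiuh'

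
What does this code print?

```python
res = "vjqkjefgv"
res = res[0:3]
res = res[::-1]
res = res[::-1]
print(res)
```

slice [0:3] → 'vjq'
reverse → 'qjv'
reverse → 'vjq'

vjq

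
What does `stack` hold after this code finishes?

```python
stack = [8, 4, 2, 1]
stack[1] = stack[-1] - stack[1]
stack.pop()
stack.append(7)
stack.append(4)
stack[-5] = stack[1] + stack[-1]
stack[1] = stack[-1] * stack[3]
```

[1, 28, 2, 7, 4]

stack[1] = stack[-1]-stack[1] = 1-4 = -3 → [8, -3, 2, 1]
pop() removes 1 → [8, -3, 2]
append 7 → [8, -3, 2, 7]
append 4 → [8, -3, 2, 7, 4]
stack[-5] = stack[1]+stack[-1] = (-3)+4 = 1 → [1, -3, 2, 7, 4]
stack[1] = stack[-1]*stack[3] = 4*7 = 28 → [1, 28, 2, 7, 4]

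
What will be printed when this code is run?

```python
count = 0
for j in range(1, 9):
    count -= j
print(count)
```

-36

j=1: count = 0-1 = -1
j=2: count = (-1)-2 = -3
j=3: count = (-3)-3 = -6
j=4: count = (-6)-4 = -10
j=5: count = (-10)-5 = -15
j=6: count = (-15)-6 = -21
j=7: count = (-21)-7 = -28
j=8: count = (-28)-8 = -36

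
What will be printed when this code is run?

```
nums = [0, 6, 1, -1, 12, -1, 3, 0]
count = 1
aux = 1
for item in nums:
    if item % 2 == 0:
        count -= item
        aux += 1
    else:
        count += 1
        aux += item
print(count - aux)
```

-20

item=0: even, count = 1-0 = 1; aux=2
item=6: even, count = 1-6 = -5; aux=3
item=1: not even, count = (-5)+1 = -4; aux=4
item=-1: not even, count = (-4)+1 = -3; aux=3
item=12: even, count = (-3)-12 = -15; aux=4
item=-1: not even, count = (-15)+1 = -14; aux=3
item=3: not even, count = (-14)+1 = -13; aux=6
item=0: even, count = (-13)-0 = -13; aux=7
count-aux = (-13)-7 = -20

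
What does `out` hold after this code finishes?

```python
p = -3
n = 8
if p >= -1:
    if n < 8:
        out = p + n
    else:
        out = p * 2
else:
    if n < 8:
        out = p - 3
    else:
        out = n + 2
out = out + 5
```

15

p=-3, n=8
p >= -1 is False; n < 8 is False
→ out = n + 2 = 10
out = 10+5 = 15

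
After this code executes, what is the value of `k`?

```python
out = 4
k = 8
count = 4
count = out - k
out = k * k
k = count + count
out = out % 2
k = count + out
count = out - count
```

count = 4-8 = -4
out = 8*8 = 64
k = (-4)+(-4) = -8
out = 64%2 = 0
k = (-4)+0 = -4
count = 0-(-4) = 4

-4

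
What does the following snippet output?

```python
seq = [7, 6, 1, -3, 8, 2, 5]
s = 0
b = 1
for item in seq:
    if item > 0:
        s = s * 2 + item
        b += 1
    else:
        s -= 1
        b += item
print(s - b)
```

357

item=7: >0, s = 0*2+7 = 7; b=2
item=6: >0, s = 7*2+6 = 20; b=3
item=1: >0, s = 20*2+1 = 41; b=4
item=-3: not >0, s = 41-1 = 40; b=1
item=8: >0, s = 40*2+8 = 88; b=2
item=2: >0, s = 88*2+2 = 178; b=3
item=5: >0, s = 178*2+5 = 361; b=4
s-b = 361-4 = 357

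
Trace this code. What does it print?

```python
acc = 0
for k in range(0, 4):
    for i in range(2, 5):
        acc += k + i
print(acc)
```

54

k=0,i=2: acc = 0+2 = 2
k=0,i=3: acc = 2+3 = 5
k=0,i=4: acc = 5+4 = 9
k=1,i=2: acc = 9+3 = 12
k=1,i=3: acc = 12+4 = 16
k=1,i=4: acc = 16+5 = 21
k=2,i=2: acc = 21+4 = 25
k=2,i=3: acc = 25+5 = 30
k=2,i=4: acc = 30+6 = 36
k=3,i=2: acc = 36+5 = 41
k=3,i=3: acc = 41+6 = 47
k=3,i=4: acc = 47+7 = 54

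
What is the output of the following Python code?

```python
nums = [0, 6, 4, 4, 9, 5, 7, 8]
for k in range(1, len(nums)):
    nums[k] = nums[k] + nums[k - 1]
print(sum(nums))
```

159

k=1: nums[1] = 6+0 = 6 → [0, 6, 4, 4, 9, 5, 7, 8]
k=2: nums[2] = 4+6 = 10 → [0, 6, 10, 4, 9, 5, 7, 8]
k=3: nums[3] = 4+10 = 14 → [0, 6, 10, 14, 9, 5, 7, 8]
k=4: nums[4] = 9+14 = 23 → [0, 6, 10, 14, 23, 5, 7, 8]
k=5: nums[5] = 5+23 = 28 → [0, 6, 10, 14, 23, 28, 7, 8]
k=6: nums[6] = 7+28 = 35 → [0, 6, 10, 14, 23, 28, 35, 8]
k=7: nums[7] = 8+35 = 43 → [0, 6, 10, 14, 23, 28, 35, 43]
sum = 159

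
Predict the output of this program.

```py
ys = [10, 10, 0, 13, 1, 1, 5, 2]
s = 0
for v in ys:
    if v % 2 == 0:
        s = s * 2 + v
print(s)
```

v=10: even, s = 0*2+10 = 10
v=10: even, s = 10*2+10 = 30
v=0: even, s = 30*2+0 = 60
v=13: not even
v=1: not even
v=1: not even
v=5: not even
v=2: even, s = 60*2+2 = 122

122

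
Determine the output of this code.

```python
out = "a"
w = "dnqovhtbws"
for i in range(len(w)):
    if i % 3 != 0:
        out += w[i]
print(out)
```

anqvhbw

i=0: skip
i=1: add 'n' → 'an'
i=2: add 'q' → 'anq'
i=3: skip
i=4: add 'v' → 'anqv'
i=5: add 'h' → 'anqvh'
i=6: skip
i=7: add 'b' → 'anqvhb'
i=8: add 'w' → 'anqvhbw'
i=9: skip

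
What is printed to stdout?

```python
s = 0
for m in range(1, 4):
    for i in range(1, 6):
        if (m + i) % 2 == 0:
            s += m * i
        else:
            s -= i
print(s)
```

27

m=1,i=1: even sum, s = 0+1 = 1
m=1,i=2: odd sum, s = 1-2 = -1
m=1,i=3: even sum, s = (-1)+3 = 2
m=1,i=4: odd sum, s = 2-4 = -2
m=1,i=5: even sum, s = (-2)+5 = 3
m=2,i=1: odd sum, s = 3-1 = 2
m=2,i=2: even sum, s = 2+4 = 6
m=2,i=3: odd sum, s = 6-3 = 3
m=2,i=4: even sum, s = 3+8 = 11
m=2,i=5: odd sum, s = 11-5 = 6
m=3,i=1: even sum, s = 6+3 = 9
m=3,i=2: odd sum, s = 9-2 = 7
m=3,i=3: even sum, s = 7+9 = 16
m=3,i=4: odd sum, s = 16-4 = 12
m=3,i=5: even sum, s = 12+15 = 27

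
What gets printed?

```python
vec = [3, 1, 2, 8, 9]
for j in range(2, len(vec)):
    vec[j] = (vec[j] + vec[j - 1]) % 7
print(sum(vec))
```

j=2: vec[2] = (2+1)%7 = 3 → [3, 1, 3, 8, 9]
j=3: vec[3] = (8+3)%7 = 4 → [3, 1, 3, 4, 9]
j=4: vec[4] = (9+4)%7 = 6 → [3, 1, 3, 4, 6]
sum = 17

17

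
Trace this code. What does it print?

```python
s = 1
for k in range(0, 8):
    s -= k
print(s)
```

k=0: s = 1-0 = 1
k=1: s = 1-1 = 0
k=2: s = 0-2 = -2
k=3: s = (-2)-3 = -5
k=4: s = (-5)-4 = -9
k=5: s = (-9)-5 = -14
k=6: s = (-14)-6 = -20
k=7: s = (-20)-7 = -27

-27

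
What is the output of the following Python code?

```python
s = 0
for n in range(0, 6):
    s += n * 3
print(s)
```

n=0: s = 0+0*3 = 0
n=1: s = 0+1*3 = 3
n=2: s = 3+2*3 = 9
n=3: s = 9+3*3 = 18
n=4: s = 18+4*3 = 30
n=5: s = 30+5*3 = 45

45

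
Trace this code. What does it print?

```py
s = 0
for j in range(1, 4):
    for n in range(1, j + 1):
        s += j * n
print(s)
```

j=1,n=1: s = 0+1 = 1
j=2,n=1: s = 1+2 = 3
j=2,n=2: s = 3+4 = 7
j=3,n=1: s = 7+3 = 10
j=3,n=2: s = 10+6 = 16
j=3,n=3: s = 16+9 = 25

25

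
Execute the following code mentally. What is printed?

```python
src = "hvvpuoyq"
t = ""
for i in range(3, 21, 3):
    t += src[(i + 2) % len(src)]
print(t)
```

i=3: add src[5]='o' → 'o'
i=6: add src[0]='h' → 'oh'
i=9: add src[3]='p' → 'ohp'
i=12: add src[6]='y' → 'ohpy'
i=15: add src[1]='v' → 'ohpyv'
i=18: add src[4]='u' → 'ohpyvu'

ohpyvu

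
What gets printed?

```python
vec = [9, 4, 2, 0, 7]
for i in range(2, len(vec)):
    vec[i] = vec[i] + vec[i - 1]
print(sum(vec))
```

38

i=2: vec[2] = 2+4 = 6 → [9, 4, 6, 0, 7]
i=3: vec[3] = 0+6 = 6 → [9, 4, 6, 6, 7]
i=4: vec[4] = 7+6 = 13 → [9, 4, 6, 6, 13]
sum = 38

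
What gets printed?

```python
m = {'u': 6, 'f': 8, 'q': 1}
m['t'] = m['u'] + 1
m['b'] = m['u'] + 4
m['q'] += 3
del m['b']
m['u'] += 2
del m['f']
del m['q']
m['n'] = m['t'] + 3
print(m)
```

{'u': 8, 't': 7, 'n': 10}

m['t'] = m['u']+1 = 7 → {'u': 6, 'f': 8, 'q': 1, 't': 7}
m['b'] = m['u']+4 = 10 → {'u': 6, 'f': 8, 'q': 1, 't': 7, 'b': 10}
m['q'] = 1+3 = 4 → {'u': 6, 'f': 8, 'q': 4, 't': 7, 'b': 10}
del 'b' → {'u': 6, 'f': 8, 'q': 4, 't': 7}
m['u'] = 6+2 = 8 → {'u': 8, 'f': 8, 'q': 4, 't': 7}
del 'f' → {'u': 8, 'q': 4, 't': 7}
del 'q' → {'u': 8, 't': 7}
m['n'] = m['t']+3 = 10 → {'u': 8, 't': 7, 'n': 10}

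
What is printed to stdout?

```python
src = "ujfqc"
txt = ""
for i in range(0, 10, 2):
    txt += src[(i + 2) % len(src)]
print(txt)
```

fcjqu

i=0: add src[2]='f' → 'f'
i=2: add src[4]='c' → 'fc'
i=4: add src[1]='j' → 'fcj'
i=6: add src[3]='q' → 'fcjq'
i=8: add src[0]='u' → 'fcjqu'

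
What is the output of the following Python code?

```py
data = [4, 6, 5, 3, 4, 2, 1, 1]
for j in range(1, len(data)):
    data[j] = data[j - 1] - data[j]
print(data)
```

j=1: data[1] = 4-6 = -2 → [4, -2, 5, 3, 4, 2, 1, 1]
j=2: data[2] = (-2)-5 = -7 → [4, -2, -7, 3, 4, 2, 1, 1]
j=3: data[3] = (-7)-3 = -10 → [4, -2, -7, -10, 4, 2, 1, 1]
j=4: data[4] = (-10)-4 = -14 → [4, -2, -7, -10, -14, 2, 1, 1]
j=5: data[5] = (-14)-2 = -16 → [4, -2, -7, -10, -14, -16, 1, 1]
j=6: data[6] = (-16)-1 = -17 → [4, -2, -7, -10, -14, -16, -17, 1]
j=7: data[7] = (-17)-1 = -18 → [4, -2, -7, -10, -14, -16, -17, -18]

[4, -2, -7, -10, -14, -16, -17, -18]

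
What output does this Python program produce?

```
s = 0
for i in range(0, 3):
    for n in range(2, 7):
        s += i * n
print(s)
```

i=0,n=2: s = 0+0 = 0
i=0,n=3: s = 0+0 = 0
i=0,n=4: s = 0+0 = 0
i=0,n=5: s = 0+0 = 0
i=0,n=6: s = 0+0 = 0
i=1,n=2: s = 0+2 = 2
i=1,n=3: s = 2+3 = 5
i=1,n=4: s = 5+4 = 9
i=1,n=5: s = 9+5 = 14
i=1,n=6: s = 14+6 = 20
i=2,n=2: s = 20+4 = 24
i=2,n=3: s = 24+6 = 30
i=2,n=4: s = 30+8 = 38
i=2,n=5: s = 38+10 = 48
i=2,n=6: s = 48+12 = 60

60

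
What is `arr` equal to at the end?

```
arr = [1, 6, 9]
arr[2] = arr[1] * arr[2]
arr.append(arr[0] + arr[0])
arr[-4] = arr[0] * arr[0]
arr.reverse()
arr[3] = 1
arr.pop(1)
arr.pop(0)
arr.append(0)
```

arr[2] = arr[1]*arr[2] = 6*9 = 54 → [1, 6, 54]
append arr[0]+arr[0] = 1+1 = 2 → [1, 6, 54, 2]
arr[-4] = arr[0]*arr[0] = 1*1 = 1 → [1, 6, 54, 2]
reverse → [2, 54, 6, 1]
arr[3] = 1 → [2, 54, 6, 1]
pop(1) removes 54 → [2, 6, 1]
pop(0) removes 2 → [6, 1]
append 0 → [6, 1, 0]

[6, 1, 0]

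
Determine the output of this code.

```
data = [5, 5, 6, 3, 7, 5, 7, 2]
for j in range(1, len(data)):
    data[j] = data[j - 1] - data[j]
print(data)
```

j=1: data[1] = 5-5 = 0 → [5, 0, 6, 3, 7, 5, 7, 2]
j=2: data[2] = 0-6 = -6 → [5, 0, -6, 3, 7, 5, 7, 2]
j=3: data[3] = (-6)-3 = -9 → [5, 0, -6, -9, 7, 5, 7, 2]
j=4: data[4] = (-9)-7 = -16 → [5, 0, -6, -9, -16, 5, 7, 2]
j=5: data[5] = (-16)-5 = -21 → [5, 0, -6, -9, -16, -21, 7, 2]
j=6: data[6] = (-21)-7 = -28 → [5, 0, -6, -9, -16, -21, -28, 2]
j=7: data[7] = (-28)-2 = -30 → [5, 0, -6, -9, -16, -21, -28, -30]

[5, 0, -6, -9, -16, -21, -28, -30]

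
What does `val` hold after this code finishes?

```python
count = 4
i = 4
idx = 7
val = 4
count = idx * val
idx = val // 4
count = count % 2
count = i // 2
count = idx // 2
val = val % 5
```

4

count = 7*4 = 28
idx = 4//4 = 1
count = 28%2 = 0
count = 4//2 = 2
count = 1//2 = 0
val = 4%5 = 4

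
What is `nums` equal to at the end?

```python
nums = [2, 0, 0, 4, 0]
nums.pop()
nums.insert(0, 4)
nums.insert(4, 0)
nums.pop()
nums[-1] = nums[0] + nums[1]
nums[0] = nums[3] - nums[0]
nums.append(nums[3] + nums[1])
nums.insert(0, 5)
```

[5, -4, 2, 0, 0, 6, 2]

pop() removes 0 → [2, 0, 0, 4]
insert 4 at 0 → [4, 2, 0, 0, 4]
insert 0 at 4 → [4, 2, 0, 0, 0, 4]
pop() removes 4 → [4, 2, 0, 0, 0]
nums[-1] = nums[0]+nums[1] = 4+2 = 6 → [4, 2, 0, 0, 6]
nums[0] = nums[3]-nums[0] = 0-4 = -4 → [-4, 2, 0, 0, 6]
append nums[3]+nums[1] = 0+2 = 2 → [-4, 2, 0, 0, 6, 2]
insert 5 at 0 → [5, -4, 2, 0, 0, 6, 2]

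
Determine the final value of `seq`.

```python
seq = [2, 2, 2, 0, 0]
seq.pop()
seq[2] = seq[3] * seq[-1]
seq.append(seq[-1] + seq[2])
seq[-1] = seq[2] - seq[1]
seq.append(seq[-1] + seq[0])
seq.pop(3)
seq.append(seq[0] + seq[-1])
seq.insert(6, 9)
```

pop() removes 0 → [2, 2, 2, 0]
seq[2] = seq[3]*seq[-1] = 0*0 = 0 → [2, 2, 0, 0]
append seq[-1]+seq[2] = 0+0 = 0 → [2, 2, 0, 0, 0]
seq[-1] = seq[2]-seq[1] = 0-2 = -2 → [2, 2, 0, 0, -2]
append seq[-1]+seq[0] = (-2)+2 = 0 → [2, 2, 0, 0, -2, 0]
pop(3) removes 0 → [2, 2, 0, -2, 0]
append seq[0]+seq[-1] = 2+0 = 2 → [2, 2, 0, -2, 0, 2]
insert 9 at 6 → [2, 2, 0, -2, 0, 2, 9]

[2, 2, 0, -2, 0, 2, 9]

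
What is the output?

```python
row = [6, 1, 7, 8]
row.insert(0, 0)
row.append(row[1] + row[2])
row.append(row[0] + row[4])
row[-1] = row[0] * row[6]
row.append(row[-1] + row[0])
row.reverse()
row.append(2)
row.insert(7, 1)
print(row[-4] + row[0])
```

6

insert 0 at 0 → [0, 6, 1, 7, 8]
append row[1]+row[2] = 6+1 = 7 → [0, 6, 1, 7, 8, 7]
append row[0]+row[4] = 0+8 = 8 → [0, 6, 1, 7, 8, 7, 8]
row[-1] = row[0]*row[6] = 0*8 = 0 → [0, 6, 1, 7, 8, 7, 0]
append row[-1]+row[0] = 0+0 = 0 → [0, 6, 1, 7, 8, 7, 0, 0]
reverse → [0, 0, 7, 8, 7, 1, 6, 0]
append 2 → [0, 0, 7, 8, 7, 1, 6, 0, 2]
insert 1 at 7 → [0, 0, 7, 8, 7, 1, 6, 1, 0, 2]
row[-4]+row[0] = 6+0 = 6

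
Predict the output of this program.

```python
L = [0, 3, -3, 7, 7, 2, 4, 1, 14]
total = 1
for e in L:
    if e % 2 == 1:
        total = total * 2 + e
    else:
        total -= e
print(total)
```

e=0: not odd, total = 1-0 = 1
e=3: odd, total = 1*2+3 = 5
e=-3: odd, total = 5*2+(-3) = 7
e=7: odd, total = 7*2+7 = 21
e=7: odd, total = 21*2+7 = 49
e=2: not odd, total = 49-2 = 47
e=4: not odd, total = 47-4 = 43
e=1: odd, total = 43*2+1 = 87
e=14: not odd, total = 87-14 = 73

73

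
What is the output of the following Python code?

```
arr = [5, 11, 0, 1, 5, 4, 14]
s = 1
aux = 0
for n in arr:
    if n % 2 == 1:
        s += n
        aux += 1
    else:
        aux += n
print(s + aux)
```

45

n=5: odd, s = 1+5 = 6; aux=1
n=11: odd, s = 6+11 = 17; aux=2
n=0: not odd; aux=2
n=1: odd, s = 17+1 = 18; aux=3
n=5: odd, s = 18+5 = 23; aux=4
n=4: not odd; aux=8
n=14: not odd; aux=22
s+aux = 23+22 = 45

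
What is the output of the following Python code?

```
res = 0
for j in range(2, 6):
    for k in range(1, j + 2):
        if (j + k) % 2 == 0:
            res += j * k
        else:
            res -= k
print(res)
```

j=2,k=1: odd sum, res = 0-1 = -1
j=2,k=2: even sum, res = (-1)+4 = 3
j=2,k=3: odd sum, res = 3-3 = 0
j=3,k=1: even sum, res = 0+3 = 3
j=3,k=2: odd sum, res = 3-2 = 1
j=3,k=3: even sum, res = 1+9 = 10
j=3,k=4: odd sum, res = 10-4 = 6
j=4,k=1: odd sum, res = 6-1 = 5
j=4,k=2: even sum, res = 5+8 = 13
j=4,k=3: odd sum, res = 13-3 = 10
j=4,k=4: even sum, res = 10+16 = 26
j=4,k=5: odd sum, res = 26-5 = 21
j=5,k=1: even sum, res = 21+5 = 26
j=5,k=2: odd sum, res = 26-2 = 24
j=5,k=3: even sum, res = 24+15 = 39
j=5,k=4: odd sum, res = 39-4 = 35
j=5,k=5: even sum, res = 35+25 = 60
j=5,k=6: odd sum, res = 60-6 = 54

54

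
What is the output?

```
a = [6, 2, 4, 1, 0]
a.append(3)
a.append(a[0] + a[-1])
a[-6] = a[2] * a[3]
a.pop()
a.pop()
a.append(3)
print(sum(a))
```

append 3 → [6, 2, 4, 1, 0, 3]
append a[0]+a[-1] = 6+3 = 9 → [6, 2, 4, 1, 0, 3, 9]
a[-6] = a[2]*a[3] = 4*1 = 4 → [6, 4, 4, 1, 0, 3, 9]
pop() removes 9 → [6, 4, 4, 1, 0, 3]
pop() removes 3 → [6, 4, 4, 1, 0]
append 3 → [6, 4, 4, 1, 0, 3]
sum = 18

18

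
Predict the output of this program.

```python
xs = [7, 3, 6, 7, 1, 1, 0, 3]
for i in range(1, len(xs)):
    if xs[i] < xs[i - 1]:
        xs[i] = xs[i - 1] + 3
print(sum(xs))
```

i=1: 3<7, xs[1] = 7+3 = 10 → [7, 10, 6, 7, 1, 1, 0, 3]
i=2: 6<10, xs[2] = 10+3 = 13 → [7, 10, 13, 7, 1, 1, 0, 3]
i=3: 7<13, xs[3] = 13+3 = 16 → [7, 10, 13, 16, 1, 1, 0, 3]
i=4: 1<16, xs[4] = 16+3 = 19 → [7, 10, 13, 16, 19, 1, 0, 3]
i=5: 1<19, xs[5] = 19+3 = 22 → [7, 10, 13, 16, 19, 22, 0, 3]
i=6: 0<22, xs[6] = 22+3 = 25 → [7, 10, 13, 16, 19, 22, 25, 3]
i=7: 3<25, xs[7] = 25+3 = 28 → [7, 10, 13, 16, 19, 22, 25, 28]
sum = 140

140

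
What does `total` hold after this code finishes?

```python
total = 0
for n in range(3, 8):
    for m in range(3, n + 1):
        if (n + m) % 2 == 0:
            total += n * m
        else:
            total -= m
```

205

n=3,m=3: even sum, total = 0+9 = 9
n=4,m=3: odd sum, total = 9-3 = 6
n=4,m=4: even sum, total = 6+16 = 22
n=5,m=3: even sum, total = 22+15 = 37
n=5,m=4: odd sum, total = 37-4 = 33
n=5,m=5: even sum, total = 33+25 = 58
n=6,m=3: odd sum, total = 58-3 = 55
n=6,m=4: even sum, total = 55+24 = 79
n=6,m=5: odd sum, total = 79-5 = 74
n=6,m=6: even sum, total = 74+36 = 110
n=7,m=3: even sum, total = 110+21 = 131
n=7,m=4: odd sum, total = 131-4 = 127
n=7,m=5: even sum, total = 127+35 = 162
n=7,m=6: odd sum, total = 162-6 = 156
n=7,m=7: even sum, total = 156+49 = 205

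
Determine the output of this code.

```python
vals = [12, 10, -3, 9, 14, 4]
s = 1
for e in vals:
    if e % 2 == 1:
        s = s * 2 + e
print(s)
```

e=12: not odd
e=10: not odd
e=-3: odd, s = 1*2+(-3) = -1
e=9: odd, s = (-1)*2+9 = 7
e=14: not odd
e=4: not odd

7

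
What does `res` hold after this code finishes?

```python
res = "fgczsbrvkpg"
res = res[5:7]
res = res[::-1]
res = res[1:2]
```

'b'

slice [5:7] → 'br'
reverse → 'rb'
slice [1:2] → 'b'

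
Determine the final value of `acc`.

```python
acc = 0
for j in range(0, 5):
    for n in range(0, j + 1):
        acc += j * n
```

j=0,n=0: acc = 0+0 = 0
j=1,n=0: acc = 0+0 = 0
j=1,n=1: acc = 0+1 = 1
j=2,n=0: acc = 1+0 = 1
j=2,n=1: acc = 1+2 = 3
j=2,n=2: acc = 3+4 = 7
j=3,n=0: acc = 7+0 = 7
j=3,n=1: acc = 7+3 = 10
j=3,n=2: acc = 10+6 = 16
j=3,n=3: acc = 16+9 = 25
j=4,n=0: acc = 25+0 = 25
j=4,n=1: acc = 25+4 = 29
j=4,n=2: acc = 29+8 = 37
j=4,n=3: acc = 37+12 = 49
j=4,n=4: acc = 49+16 = 65

65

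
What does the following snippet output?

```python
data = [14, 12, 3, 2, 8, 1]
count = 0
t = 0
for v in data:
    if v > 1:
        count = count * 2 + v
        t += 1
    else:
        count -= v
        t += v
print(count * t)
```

v=14: >1, count = 0*2+14 = 14; t=1
v=12: >1, count = 14*2+12 = 40; t=2
v=3: >1, count = 40*2+3 = 83; t=3
v=2: >1, count = 83*2+2 = 168; t=4
v=8: >1, count = 168*2+8 = 344; t=5
v=1: not >1, count = 344-1 = 343; t=6
count*t = 343*6 = 2058

2058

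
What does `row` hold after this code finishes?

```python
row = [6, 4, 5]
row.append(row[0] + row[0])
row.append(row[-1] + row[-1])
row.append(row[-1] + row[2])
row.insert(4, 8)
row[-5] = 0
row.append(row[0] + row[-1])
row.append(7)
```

append row[0]+row[0] = 6+6 = 12 → [6, 4, 5, 12]
append row[-1]+row[-1] = 12+12 = 24 → [6, 4, 5, 12, 24]
append row[-1]+row[2] = 24+5 = 29 → [6, 4, 5, 12, 24, 29]
insert 8 at 4 → [6, 4, 5, 12, 8, 24, 29]
row[-5] = 0 → [6, 4, 0, 12, 8, 24, 29]
append row[0]+row[-1] = 6+29 = 35 → [6, 4, 0, 12, 8, 24, 29, 35]
append 7 → [6, 4, 0, 12, 8, 24, 29, 35, 7]

[6, 4, 0, 12, 8, 24, 29, 35, 7]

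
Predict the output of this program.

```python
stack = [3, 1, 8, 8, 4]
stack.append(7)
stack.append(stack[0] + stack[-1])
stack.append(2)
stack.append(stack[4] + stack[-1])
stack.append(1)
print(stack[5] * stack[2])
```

append 7 → [3, 1, 8, 8, 4, 7]
append stack[0]+stack[-1] = 3+7 = 10 → [3, 1, 8, 8, 4, 7, 10]
append 2 → [3, 1, 8, 8, 4, 7, 10, 2]
append stack[4]+stack[-1] = 4+2 = 6 → [3, 1, 8, 8, 4, 7, 10, 2, 6]
append 1 → [3, 1, 8, 8, 4, 7, 10, 2, 6, 1]
stack[5]*stack[2] = 7*8 = 56

56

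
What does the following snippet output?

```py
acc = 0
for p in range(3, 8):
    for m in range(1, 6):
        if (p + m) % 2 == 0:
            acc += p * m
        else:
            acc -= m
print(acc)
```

p=3,m=1: even sum, acc = 0+3 = 3
p=3,m=2: odd sum, acc = 3-2 = 1
p=3,m=3: even sum, acc = 1+9 = 10
p=3,m=4: odd sum, acc = 10-4 = 6
p=3,m=5: even sum, acc = 6+15 = 21
p=4,m=1: odd sum, acc = 21-1 = 20
p=4,m=2: even sum, acc = 20+8 = 28
p=4,m=3: odd sum, acc = 28-3 = 25
p=4,m=4: even sum, acc = 25+16 = 41
p=4,m=5: odd sum, acc = 41-5 = 36
p=5,m=1: even sum, acc = 36+5 = 41
p=5,m=2: odd sum, acc = 41-2 = 39
p=5,m=3: even sum, acc = 39+15 = 54
p=5,m=4: odd sum, acc = 54-4 = 50
p=5,m=5: even sum, acc = 50+25 = 75
p=6,m=1: odd sum, acc = 75-1 = 74
p=6,m=2: even sum, acc = 74+12 = 86
p=6,m=3: odd sum, acc = 86-3 = 83
p=6,m=4: even sum, acc = 83+24 = 107
p=6,m=5: odd sum, acc = 107-5 = 102
p=7,m=1: even sum, acc = 102+7 = 109
p=7,m=2: odd sum, acc = 109-2 = 107
p=7,m=3: even sum, acc = 107+21 = 128
p=7,m=4: odd sum, acc = 128-4 = 124
p=7,m=5: even sum, acc = 124+35 = 159

159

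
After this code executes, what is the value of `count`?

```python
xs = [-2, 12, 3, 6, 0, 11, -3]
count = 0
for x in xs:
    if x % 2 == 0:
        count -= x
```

-16

x=-2: even, count = 0-(-2) = 2
x=12: even, count = 2-12 = -10
x=3: not even
x=6: even, count = (-10)-6 = -16
x=0: even, count = (-16)-0 = -16
x=11: not even
x=-3: not even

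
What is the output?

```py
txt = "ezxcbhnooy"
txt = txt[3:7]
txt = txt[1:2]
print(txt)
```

b

slice [3:7] → 'cbhn'
slice [1:2] → 'b'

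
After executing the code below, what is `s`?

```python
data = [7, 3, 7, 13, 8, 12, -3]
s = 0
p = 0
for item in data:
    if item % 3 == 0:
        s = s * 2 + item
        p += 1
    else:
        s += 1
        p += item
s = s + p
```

91

item=7: not %3==0, s = 0+1 = 1; p=7
item=3: %3==0, s = 1*2+3 = 5; p=8
item=7: not %3==0, s = 5+1 = 6; p=15
item=13: not %3==0, s = 6+1 = 7; p=28
item=8: not %3==0, s = 7+1 = 8; p=36
item=12: %3==0, s = 8*2+12 = 28; p=37
item=-3: %3==0, s = 28*2+(-3) = 53; p=38
s+p = 53+38 = 91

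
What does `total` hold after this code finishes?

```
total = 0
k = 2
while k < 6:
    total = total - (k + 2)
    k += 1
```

k=2: total = 0-4 = -4
k=3: total = (-4)-5 = -9
k=4: total = (-9)-6 = -15
k=5: total = (-15)-7 = -22

-22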